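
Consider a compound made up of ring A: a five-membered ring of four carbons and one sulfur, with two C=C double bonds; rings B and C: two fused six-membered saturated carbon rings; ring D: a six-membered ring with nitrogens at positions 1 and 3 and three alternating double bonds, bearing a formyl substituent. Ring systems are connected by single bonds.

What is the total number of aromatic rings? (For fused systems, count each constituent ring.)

Ring A is fully conjugated (every ring atom contributes a p orbital); 2 ring double bonds (4 π electrons) plus a heteroatom lone pair (2) give 6 π electrons. That satisfies 4n+2 with n=1, so ring A is aromatic (thiophene).
Ring B has only sp³ atoms, so it is not fully conjugated — not aromatic (cyclohexane ring).
Ring C has only sp³ atoms, so it is not fully conjugated — not aromatic (cyclohexane ring).
Ring D is planar and fully conjugated; 3 ring double bonds give 6 π electrons. Since 6 = 4n+2 (n=1), ring D is aromatic (pyrimidine).
Aromatic: A, D. Total: 2.

2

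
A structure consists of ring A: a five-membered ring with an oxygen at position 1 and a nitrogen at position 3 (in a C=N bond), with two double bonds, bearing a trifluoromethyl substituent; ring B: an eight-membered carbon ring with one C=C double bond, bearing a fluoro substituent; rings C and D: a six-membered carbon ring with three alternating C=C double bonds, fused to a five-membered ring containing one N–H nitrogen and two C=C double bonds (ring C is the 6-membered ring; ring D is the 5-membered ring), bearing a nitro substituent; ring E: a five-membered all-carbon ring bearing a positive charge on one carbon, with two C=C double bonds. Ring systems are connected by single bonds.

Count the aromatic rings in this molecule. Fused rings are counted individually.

3

Ring A has a continuous p-orbital overlap around the ring; 2 ring double bonds (4 π electrons) plus a heteroatom lone pair (2) give 6 π electrons. Since 6 = 4n+2 (n=1), ring A is aromatic (oxazole).
Ring B has six sp³ carbons, so it is not fully conjugated — not aromatic (cyclooctene).
Rings C and D form a fused bicyclic system (with one N–H) with 9 sp² atoms and 10 π electrons from ring double bonds plus a heteroatom lone pair. 10 = 4(2)+2, so the system is aromatic and both rings count as aromatic (indole).
Ring E has only sp² ring atoms; a planar conformation would have a fully conjugated π system of 4 electrons. But 4 = 4(1), which is 4n not 4n+2, so ring E is not aromatic (cyclopentadienyl cation).
Aromatic: A, C, D. Total: 3.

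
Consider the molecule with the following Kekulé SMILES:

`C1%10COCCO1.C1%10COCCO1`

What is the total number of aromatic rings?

0

The SMILES encodes a six-membered saturated ring with oxygens at positions 1 and 4; a six-membered saturated ring with oxygens at positions 1 and 4.
The 6-membered ring with two oxygens (1,4) has only sp³ atoms, so it is not fully conjugated — not aromatic (1,4-dioxane).
The second 6-membered ring with two oxygens (1,4) has only sp³ atoms, so it is not fully conjugated — not aromatic (1,4-dioxane).
None of the rings are aromatic. Total: 0.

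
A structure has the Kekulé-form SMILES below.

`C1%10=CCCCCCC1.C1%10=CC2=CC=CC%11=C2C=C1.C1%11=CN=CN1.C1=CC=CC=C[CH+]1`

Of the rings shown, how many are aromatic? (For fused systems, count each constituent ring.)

4

The SMILES encodes an eight-membered carbon ring with one C=C double bond; two fused six-membered carbon rings, each with three alternating C=C double bonds; a five-membered ring with nitrogens at positions 1 and 3 (one bearing H, one in a C=N bond) and two double bonds; a seven-membered all-carbon ring bearing a positive charge on one carbon, with three C=C double bonds.
The 8-membered ring has six sp³ carbons, so it is not fully conjugated — not aromatic (cyclooctene).
The fused 6/6-membered bicyclic is a single π system with 10 sp² atoms and 10 π electrons from ring double bonds. 10 = 4(2)+2, so the system is aromatic and both rings count as aromatic (naphthalene).
The 5-membered ring with two nitrogens (one N–H, one =N–) is planar and fully conjugated; 2 ring double bonds (4 π electrons) plus a heteroatom lone pair (2) give 6 π electrons. That satisfies 4n+2 with n=1, so it is aromatic (imidazole).
The 7-membered ring has a continuous p-orbital overlap around the ring; 3 ring double bonds (6 π electrons) plus the carbocation's empty p orbital (0, but keeps the ring conjugated) give 6 π electrons. Since 6 = 4n+2 (n=1), it is aromatic (tropylium cation).
4 of the 5 rings are aromatic. Total: 4.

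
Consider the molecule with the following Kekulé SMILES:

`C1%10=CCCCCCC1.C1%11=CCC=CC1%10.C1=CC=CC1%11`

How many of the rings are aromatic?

The SMILES encodes an eight-membered carbon ring with one C=C double bond; a six-membered carbon ring with two isolated C=C double bonds and two sp³ carbons; a five-membered carbon ring with two conjugated C=C double bonds and one sp³ carbon.
The 8-membered ring has six sp³ carbons, so it is not fully conjugated — not aromatic (cyclooctene).
The 6-membered ring has two sp³ carbons, so it is not fully conjugated — not aromatic (1,4-cyclohexadiene).
The 5-membered ring has one sp³ carbon, so it is not fully conjugated — not aromatic (cyclopentadiene).
None of the rings are aromatic. Total: 0.

0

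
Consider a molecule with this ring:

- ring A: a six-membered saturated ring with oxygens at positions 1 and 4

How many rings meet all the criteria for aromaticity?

Ring A has only sp³ atoms, so it is not fully conjugated — not aromatic (1,4-dioxane).

0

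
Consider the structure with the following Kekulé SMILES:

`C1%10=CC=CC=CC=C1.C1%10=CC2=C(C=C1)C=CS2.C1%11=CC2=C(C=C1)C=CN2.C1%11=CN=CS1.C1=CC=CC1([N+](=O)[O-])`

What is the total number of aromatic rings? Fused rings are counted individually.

The SMILES encodes an eight-membered carbon ring with four alternating C=C double bonds; a six-membered carbon ring with three alternating C=C double bonds, fused to a five-membered ring containing one sulfur and two C=C double bonds; a six-membered carbon ring with three alternating C=C double bonds, fused to a five-membered ring containing one N–H nitrogen and two C=C double bonds; a five-membered ring with a sulfur at position 1 and a nitrogen at position 3 (in a C=N bond), with two double bonds; a five-membered carbon ring with two conjugated C=C double bonds and one sp³ carbon.
The 8-membered ring has only sp² ring atoms; a planar conformation would have a fully conjugated π system of 8 electrons. But 8 = 4(2), which is 4n not 4n+2, so it is not aromatic (cyclooctatetraene) — cyclooctatetraene distorts into a non-planar tub to avoid antiaromaticity.
The fused 6/5-membered bicyclic (with one sulfur) is a single π system with 9 sp² atoms and 10 π electrons from ring double bonds plus a heteroatom lone pair. 10 = 4(2)+2, so the system is aromatic and both rings count as aromatic (benzothiophene).
The fused 6/5-membered bicyclic (with one N–H) is a single π system with 9 sp² atoms and 10 π electrons from ring double bonds plus a heteroatom lone pair. 10 = 4(2)+2, so the system is aromatic and both rings count as aromatic (indole).
The 5-membered ring with one sulfur and one =N– is planar and fully conjugated; 2 ring double bonds (4 π electrons) plus a heteroatom lone pair (2) give 6 π electrons. 6 = 4(1)+2, so it is aromatic (thiazole).
The 5-membered ring has one sp³ carbon, so it is not fully conjugated — not aromatic (cyclopentadiene).
5 of the 7 rings are aromatic. Total: 5.

5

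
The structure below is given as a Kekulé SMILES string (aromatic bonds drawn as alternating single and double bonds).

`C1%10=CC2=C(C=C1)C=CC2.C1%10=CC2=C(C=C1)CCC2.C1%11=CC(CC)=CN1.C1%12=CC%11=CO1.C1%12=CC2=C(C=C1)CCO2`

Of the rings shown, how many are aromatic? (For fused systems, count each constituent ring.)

5

The SMILES encodes a six-membered carbon ring with three alternating C=C double bonds, fused to a five-membered carbon ring containing one C=C double bond and one sp³ carbon; a six-membered carbon ring with three alternating C=C double bonds, fused to a saturated five-membered carbon ring; a five-membered ring of four carbons and one nitrogen bearing a hydrogen, with two C=C double bonds; a five-membered ring of four carbons and one oxygen, with two C=C double bonds; a six-membered carbon ring with three alternating C=C double bonds, fused to a five-membered ring containing one oxygen and two sp³ carbons.
The 6-membered ring has a continuous p-orbital overlap around the ring; 3 ring double bonds give 6 π electrons. 6 = 4(1)+2, so it is aromatic (benzene ring).
The 5-membered ring has one sp³ carbon, so it is not fully conjugated — not aromatic (cyclopentene ring).
The second 6-membered ring has a continuous p-orbital overlap around the ring; 3 ring double bonds give 6 π electrons. Since 6 = 4n+2 (n=1), it is aromatic (benzene ring).
The second 5-membered ring has three sp³ carbons, so it is not fully conjugated — not aromatic (cyclopentane ring).
The 5-membered ring with one N–H is planar and fully conjugated; 2 ring double bonds (4 π electrons) plus a heteroatom lone pair (2) give 6 π electrons. 6 = 4(1)+2, so it is aromatic (pyrrole).
The 5-membered ring with one oxygen is fully conjugated (every ring atom contributes a p orbital); 2 ring double bonds (4 π electrons) plus a heteroatom lone pair (2) give 6 π electrons. Since 6 = 4n+2 (n=1), it is aromatic (furan).
The third 6-membered ring has a continuous p-orbital overlap around the ring; 3 ring double bonds give 6 π electrons. 6 = 4(1)+2, so it is aromatic (benzene ring).
The second 5-membered ring with one oxygen has two sp³ carbons, so it is not fully conjugated — not aromatic (oxolane ring).
5 of the 8 rings are aromatic. Total: 5.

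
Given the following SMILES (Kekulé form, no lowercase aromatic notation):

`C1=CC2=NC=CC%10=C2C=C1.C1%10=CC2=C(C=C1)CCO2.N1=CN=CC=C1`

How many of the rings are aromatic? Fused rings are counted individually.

The SMILES encodes two fused six-membered rings, each with three alternating double bonds; one ring is all carbon and the other has one ring nitrogen; a six-membered carbon ring with three alternating C=C double bonds, fused to a five-membered ring containing one oxygen and two sp³ carbons; a six-membered ring with nitrogens at positions 1 and 3 and three alternating double bonds.
The fused 6/6-membered bicyclic (with one nitrogen) is a single π system with 10 sp² atoms and 10 π electrons from ring double bonds. 10 = 4(2)+2, so the system is aromatic and both rings count as aromatic (quinoline).
The 6-membered ring is fully conjugated (every ring atom contributes a p orbital); 3 ring double bonds give 6 π electrons. 6 = 4(1)+2, so it is aromatic (benzene ring).
The 5-membered ring with one oxygen has two sp³ carbons, so it is not fully conjugated — not aromatic (oxolane ring).
The 6-membered ring with two nitrogens (1,3) is fully conjugated (every ring atom contributes a p orbital); 3 ring double bonds give 6 π electrons. Since 6 = 4n+2 (n=1), it is aromatic (pyrimidine).
4 of the 5 rings are aromatic. Total: 4.

4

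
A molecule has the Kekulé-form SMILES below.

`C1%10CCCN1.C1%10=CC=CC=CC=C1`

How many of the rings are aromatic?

The SMILES encodes a five-membered saturated ring of four carbons and one N–H nitrogen; an eight-membered carbon ring with four alternating C=C double bonds.
The 5-membered ring with one N–H has only sp³ atoms, so it is not fully conjugated — not aromatic (pyrrolidine).
The 8-membered ring has only sp² ring atoms; a planar conformation would have a fully conjugated π system of 8 electrons. But 8 = 4(2), which is 4n not 4n+2, so it is not aromatic (cyclooctatetraene) — cyclooctatetraene distorts into a non-planar tub to avoid antiaromaticity.
None of the rings are aromatic. Total: 0.

0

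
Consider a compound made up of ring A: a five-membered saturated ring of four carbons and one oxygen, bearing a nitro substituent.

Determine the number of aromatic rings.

Ring A has only sp³ atoms, so it is not fully conjugated — not aromatic (tetrahydrofuran).

0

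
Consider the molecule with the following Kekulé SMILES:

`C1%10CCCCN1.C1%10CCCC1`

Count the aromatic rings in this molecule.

0

The SMILES encodes a six-membered saturated ring of five carbons and one N–H nitrogen; a five-membered saturated carbon ring.
The 6-membered ring with one N–H has only sp³ atoms, so it is not fully conjugated — not aromatic (piperidine).
The 5-membered ring has only sp³ atoms, so it is not fully conjugated — not aromatic (cyclopentane).
None of the rings are aromatic. Total: 0.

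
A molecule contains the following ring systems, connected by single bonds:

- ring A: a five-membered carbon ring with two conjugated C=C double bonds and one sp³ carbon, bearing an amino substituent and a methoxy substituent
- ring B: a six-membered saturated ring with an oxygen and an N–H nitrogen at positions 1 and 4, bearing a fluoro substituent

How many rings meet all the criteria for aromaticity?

Ring A has one sp³ carbon, so it is not fully conjugated — not aromatic (cyclopentadiene).
Ring B has only sp³ atoms, so it is not fully conjugated — not aromatic (morpholine).
No ring is aromatic. Total: 0.

0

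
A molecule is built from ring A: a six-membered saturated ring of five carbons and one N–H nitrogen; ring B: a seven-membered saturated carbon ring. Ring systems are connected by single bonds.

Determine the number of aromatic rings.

0

Ring A has only sp³ atoms, so it is not fully conjugated — not aromatic (piperidine).
Ring B has only sp³ atoms, so it is not fully conjugated — not aromatic (cycloheptane).
No ring is aromatic. Total: 0.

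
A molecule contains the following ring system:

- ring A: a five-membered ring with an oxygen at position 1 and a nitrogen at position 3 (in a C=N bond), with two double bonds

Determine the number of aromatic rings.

1

Ring A is fully conjugated (every ring atom contributes a p orbital); 2 ring double bonds (4 π electrons) plus a heteroatom lone pair (2) give 6 π electrons. That satisfies 4n+2 with n=1, so ring A is aromatic (oxazole).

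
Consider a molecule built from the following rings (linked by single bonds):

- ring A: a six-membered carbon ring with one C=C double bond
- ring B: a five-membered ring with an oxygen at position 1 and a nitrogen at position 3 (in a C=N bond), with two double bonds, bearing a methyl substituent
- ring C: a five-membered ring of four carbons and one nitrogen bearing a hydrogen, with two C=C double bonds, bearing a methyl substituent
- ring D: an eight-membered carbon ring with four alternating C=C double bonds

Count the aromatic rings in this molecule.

Ring A has four sp³ carbons, so it is not fully conjugated — not aromatic (cyclohexene).
Ring B has a continuous p-orbital overlap around the ring; 2 ring double bonds (4 π electrons) plus a heteroatom lone pair (2) give 6 π electrons. 6 = 4(1)+2, so ring B is aromatic (oxazole).
Ring C is planar and fully conjugated; 2 ring double bonds (4 π electrons) plus a heteroatom lone pair (2) give 6 π electrons. 6 = 4(1)+2, so ring C is aromatic (pyrrole).
Ring D has only sp² ring atoms; a planar conformation would have a fully conjugated π system of 8 electrons. But 8 = 4(2), which is 4n not 4n+2, so ring D is not aromatic (cyclooctatetraene) — cyclooctatetraene distorts into a non-planar tub to avoid antiaromaticity.
Aromatic: B, C. Total: 2.

2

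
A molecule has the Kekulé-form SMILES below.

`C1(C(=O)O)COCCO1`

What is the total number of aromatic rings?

0

The SMILES encodes a six-membered saturated ring with oxygens at positions 1 and 4.
The 6-membered ring with two oxygens (1,4) has only sp³ atoms, so it is not fully conjugated — not aromatic (1,4-dioxane).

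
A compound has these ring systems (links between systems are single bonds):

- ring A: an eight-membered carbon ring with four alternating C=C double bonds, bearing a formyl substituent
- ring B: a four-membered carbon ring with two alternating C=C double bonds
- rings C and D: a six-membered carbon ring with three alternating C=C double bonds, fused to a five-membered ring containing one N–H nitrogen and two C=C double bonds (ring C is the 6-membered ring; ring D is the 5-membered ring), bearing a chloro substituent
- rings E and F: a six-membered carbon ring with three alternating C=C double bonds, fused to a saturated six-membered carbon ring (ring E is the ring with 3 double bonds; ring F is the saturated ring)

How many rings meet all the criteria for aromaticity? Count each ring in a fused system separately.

Ring A has only sp² ring atoms; a planar conformation would have a fully conjugated π system of 8 electrons. But 8 = 4(2), which is 4n not 4n+2, so ring A is not aromatic (cyclooctatetraene) — cyclooctatetraene distorts into a non-planar tub to avoid antiaromaticity.
Ring B has only sp² ring atoms; a planar conformation would have a fully conjugated π system of 4 electrons. But 4 = 4(1), which is 4n not 4n+2, so ring B is not aromatic (cyclobutadiene) — cyclobutadiene is antiaromatic and distorts to a rectangle.
Rings C and D form a fused bicyclic system (with one N–H) with 9 sp² atoms and 10 π electrons from ring double bonds plus a heteroatom lone pair. 10 = 4(2)+2, so the system is aromatic and both rings count as aromatic (indole).
Ring E is planar and fully conjugated; 3 ring double bonds give 6 π electrons. That satisfies 4n+2 with n=1, so ring E is aromatic (benzene ring).
Ring F has four sp³ carbons, so it is not fully conjugated — not aromatic (cyclohexane ring).
Aromatic: C, D, E. Total: 3.

3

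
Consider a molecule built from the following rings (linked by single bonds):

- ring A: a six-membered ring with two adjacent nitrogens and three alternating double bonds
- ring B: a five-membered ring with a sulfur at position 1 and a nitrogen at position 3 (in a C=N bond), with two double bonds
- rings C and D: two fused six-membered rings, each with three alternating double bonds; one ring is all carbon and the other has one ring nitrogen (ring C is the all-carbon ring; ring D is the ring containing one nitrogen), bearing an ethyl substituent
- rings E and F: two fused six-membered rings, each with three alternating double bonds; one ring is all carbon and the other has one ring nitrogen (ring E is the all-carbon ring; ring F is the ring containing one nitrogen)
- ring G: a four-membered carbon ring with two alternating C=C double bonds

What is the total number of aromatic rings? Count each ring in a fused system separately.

Ring A is fully conjugated (every ring atom contributes a p orbital); 3 ring double bonds give 6 π electrons. That satisfies 4n+2 with n=1, so ring A is aromatic (pyridazine).
Ring B is planar and fully conjugated; 2 ring double bonds (4 π electrons) plus a heteroatom lone pair (2) give 6 π electrons. That satisfies 4n+2 with n=1, so ring B is aromatic (thiazole).
Rings C and D form a fused bicyclic system (with one nitrogen) with 10 sp² atoms and 10 π electrons from ring double bonds. 10 = 4(2)+2, so the system is aromatic and both rings count as aromatic (quinoline).
Rings E and F form a fused bicyclic system (with one nitrogen) with 10 sp² atoms and 10 π electrons from ring double bonds. 10 = 4(2)+2, so the system is aromatic and both rings count as aromatic (quinoline).
Ring G has only sp² ring atoms; a planar conformation would have a fully conjugated π system of 4 electrons. But 4 = 4(1), which is 4n not 4n+2, so ring G is not aromatic (cyclobutadiene) — cyclobutadiene is antiaromatic and distorts to a rectangle.
Aromatic: A, B, C, D, E, F. Total: 6.

6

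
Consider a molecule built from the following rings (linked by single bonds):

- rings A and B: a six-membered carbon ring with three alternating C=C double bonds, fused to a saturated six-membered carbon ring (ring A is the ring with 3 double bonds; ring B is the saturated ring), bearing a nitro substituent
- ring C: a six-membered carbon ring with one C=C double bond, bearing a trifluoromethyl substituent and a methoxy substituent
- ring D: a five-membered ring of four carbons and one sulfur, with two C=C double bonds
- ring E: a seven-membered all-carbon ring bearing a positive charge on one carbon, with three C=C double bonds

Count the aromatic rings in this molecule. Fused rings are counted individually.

Ring A is planar and fully conjugated; 3 ring double bonds give 6 π electrons. 6 = 4(1)+2, so ring A is aromatic (benzene ring).
Ring B has four sp³ carbons, so it is not fully conjugated — not aromatic (cyclohexane ring).
Ring C has four sp³ carbons, so it is not fully conjugated — not aromatic (cyclohexene).
Ring D is fully conjugated (every ring atom contributes a p orbital); 2 ring double bonds (4 π electrons) plus a heteroatom lone pair (2) give 6 π electrons. That satisfies 4n+2 with n=1, so ring D is aromatic (thiophene).
Ring E is fully conjugated (every ring atom contributes a p orbital); 3 ring double bonds (6 π electrons) plus the carbocation's empty p orbital (0, but keeps the ring conjugated) give 6 π electrons. Since 6 = 4n+2 (n=1), ring E is aromatic (tropylium cation).
Aromatic: A, D, E. Total: 3.

3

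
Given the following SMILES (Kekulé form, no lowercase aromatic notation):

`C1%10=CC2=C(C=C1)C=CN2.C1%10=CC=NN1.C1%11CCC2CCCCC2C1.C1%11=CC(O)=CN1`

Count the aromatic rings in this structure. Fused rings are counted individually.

The SMILES encodes a six-membered carbon ring with three alternating C=C double bonds, fused to a five-membered ring containing one N–H nitrogen and two C=C double bonds; a five-membered ring with two adjacent nitrogens (one bearing H, one in a double bond) and two double bonds; two fused six-membered saturated carbon rings; a five-membered ring of four carbons and one nitrogen bearing a hydrogen, with two C=C double bonds.
The fused 6/5-membered bicyclic (with one N–H) is a single π system with 9 sp² atoms and 10 π electrons from ring double bonds plus a heteroatom lone pair. 10 = 4(2)+2, so the system is aromatic and both rings count as aromatic (indole).
The 5-membered ring with two adjacent nitrogens (one N–H, one =N–) is planar and fully conjugated; 2 ring double bonds (4 π electrons) plus a heteroatom lone pair (2) give 6 π electrons. Since 6 = 4n+2 (n=1), it is aromatic (pyrazole).
The 6-membered ring has only sp³ atoms, so it is not fully conjugated — not aromatic (cyclohexane ring).
The second 6-membered ring has only sp³ atoms, so it is not fully conjugated — not aromatic (cyclohexane ring).
The 5-membered ring with one N–H is planar and fully conjugated; 2 ring double bonds (4 π electrons) plus a heteroatom lone pair (2) give 6 π electrons. Since 6 = 4n+2 (n=1), it is aromatic (pyrrole).
4 of the 6 rings are aromatic. Total: 4.

4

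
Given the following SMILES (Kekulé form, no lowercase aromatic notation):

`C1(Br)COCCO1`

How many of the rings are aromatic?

The SMILES encodes a six-membered saturated ring with oxygens at positions 1 and 4.
The 6-membered ring with two oxygens (1,4) has only sp³ atoms, so it is not fully conjugated — not aromatic (1,4-dioxane).

0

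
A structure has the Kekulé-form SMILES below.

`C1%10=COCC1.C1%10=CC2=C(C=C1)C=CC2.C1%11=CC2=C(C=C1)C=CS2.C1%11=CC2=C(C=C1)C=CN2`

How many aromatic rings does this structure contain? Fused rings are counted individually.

5

The SMILES encodes a five-membered ring of four carbons and one oxygen, with one C=C double bond and two sp³ carbons; a six-membered carbon ring with three alternating C=C double bonds, fused to a five-membered carbon ring containing one C=C double bond and one sp³ carbon; a six-membered carbon ring with three alternating C=C double bonds, fused to a five-membered ring containing one sulfur and two C=C double bonds; a six-membered carbon ring with three alternating C=C double bonds, fused to a five-membered ring containing one N–H nitrogen and two C=C double bonds.
The 5-membered ring with one oxygen has two sp³ carbons, so it is not fully conjugated — not aromatic (2,3-dihydrofuran).
The 6-membered ring is planar and fully conjugated; 3 ring double bonds give 6 π electrons. 6 = 4(1)+2, so it is aromatic (benzene ring).
The 5-membered ring has one sp³ carbon, so it is not fully conjugated — not aromatic (cyclopentene ring).
The fused 6/5-membered bicyclic (with one sulfur) is a single π system with 9 sp² atoms and 10 π electrons from ring double bonds plus a heteroatom lone pair. 10 = 4(2)+2, so the system is aromatic and both rings count as aromatic (benzothiophene).
The fused 6/5-membered bicyclic (with one N–H) is a single π system with 9 sp² atoms and 10 π electrons from ring double bonds plus a heteroatom lone pair. 10 = 4(2)+2, so the system is aromatic and both rings count as aromatic (indole).
5 of the 7 rings are aromatic. Total: 5.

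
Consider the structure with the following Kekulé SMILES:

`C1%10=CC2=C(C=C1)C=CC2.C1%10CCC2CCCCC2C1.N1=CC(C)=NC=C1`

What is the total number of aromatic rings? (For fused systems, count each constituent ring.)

2

The SMILES encodes a six-membered carbon ring with three alternating C=C double bonds, fused to a five-membered carbon ring containing one C=C double bond and one sp³ carbon; two fused six-membered saturated carbon rings; a six-membered ring with nitrogens at positions 1 and 4 and three alternating double bonds.
The 6-membered ring has a continuous p-orbital overlap around the ring; 3 ring double bonds give 6 π electrons. Since 6 = 4n+2 (n=1), it is aromatic (benzene ring).
The 5-membered ring has one sp³ carbon, so it is not fully conjugated — not aromatic (cyclopentene ring).
The second 6-membered ring has only sp³ atoms, so it is not fully conjugated — not aromatic (cyclohexane ring).
The third 6-membered ring has only sp³ atoms, so it is not fully conjugated — not aromatic (cyclohexane ring).
The 6-membered ring with two nitrogens (1,4) has a continuous p-orbital overlap around the ring; 3 ring double bonds give 6 π electrons. 6 = 4(1)+2, so it is aromatic (pyrazine).
2 of the 5 rings are aromatic. Total: 2.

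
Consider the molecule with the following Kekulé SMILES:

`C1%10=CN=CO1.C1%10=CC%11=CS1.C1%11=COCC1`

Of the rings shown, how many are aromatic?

2

The SMILES encodes a five-membered ring with an oxygen at position 1 and a nitrogen at position 3 (in a C=N bond), with two double bonds; a five-membered ring of four carbons and one sulfur, with two C=C double bonds; a five-membered ring of four carbons and one oxygen, with one C=C double bond and two sp³ carbons.
The 5-membered ring with one oxygen and one =N– is planar and fully conjugated; 2 ring double bonds (4 π electrons) plus a heteroatom lone pair (2) give 6 π electrons. That satisfies 4n+2 with n=1, so it is aromatic (oxazole).
The 5-membered ring with one sulfur is fully conjugated (every ring atom contributes a p orbital); 2 ring double bonds (4 π electrons) plus a heteroatom lone pair (2) give 6 π electrons. 6 = 4(1)+2, so it is aromatic (thiophene).
The 5-membered ring with one oxygen has two sp³ carbons, so it is not fully conjugated — not aromatic (2,3-dihydrofuran).
2 of the 3 rings are aromatic. Total: 2.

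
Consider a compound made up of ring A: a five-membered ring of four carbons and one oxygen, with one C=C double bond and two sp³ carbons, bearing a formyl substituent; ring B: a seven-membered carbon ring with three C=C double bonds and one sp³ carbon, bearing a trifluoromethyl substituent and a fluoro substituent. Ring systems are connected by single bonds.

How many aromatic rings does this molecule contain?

Ring A has two sp³ carbons, so it is not fully conjugated — not aromatic (2,3-dihydrofuran).
Ring B has one sp³ carbon, so it is not fully conjugated — not aromatic (cycloheptatriene).
No ring is aromatic. Total: 0.

0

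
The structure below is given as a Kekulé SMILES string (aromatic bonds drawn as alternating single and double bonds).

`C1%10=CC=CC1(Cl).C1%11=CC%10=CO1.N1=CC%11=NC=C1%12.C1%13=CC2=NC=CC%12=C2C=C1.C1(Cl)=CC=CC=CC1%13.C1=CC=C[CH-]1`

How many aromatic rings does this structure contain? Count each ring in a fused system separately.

5

The SMILES encodes a five-membered carbon ring with two conjugated C=C double bonds and one sp³ carbon; a five-membered ring of four carbons and one oxygen, with two C=C double bonds; a six-membered ring with nitrogens at positions 1 and 4 and three alternating double bonds; two fused six-membered rings, each with three alternating double bonds; one ring is all carbon and the other has one ring nitrogen; a seven-membered carbon ring with three C=C double bonds and one sp³ carbon; a five-membered all-carbon ring bearing a negative charge on one carbon, with two C=C double bonds.
The 5-membered ring has one sp³ carbon, so it is not fully conjugated — not aromatic (cyclopentadiene).
The 5-membered ring with one oxygen has a continuous p-orbital overlap around the ring; 2 ring double bonds (4 π electrons) plus a heteroatom lone pair (2) give 6 π electrons. That satisfies 4n+2 with n=1, so it is aromatic (furan).
The 6-membered ring with two nitrogens (1,4) is planar and fully conjugated; 3 ring double bonds give 6 π electrons. That satisfies 4n+2 with n=1, so it is aromatic (pyrazine).
The fused 6/6-membered bicyclic (with one nitrogen) is a single π system with 10 sp² atoms and 10 π electrons from ring double bonds. 10 = 4(2)+2, so the system is aromatic and both rings count as aromatic (quinoline).
The 7-membered ring has one sp³ carbon, so it is not fully conjugated — not aromatic (cycloheptatriene).
The second 5-membered ring has a continuous p-orbital overlap around the ring; 2 ring double bonds (4 π electrons) plus the carbanion lone pair (2) give 6 π electrons. Since 6 = 4n+2 (n=1), it is aromatic (cyclopentadienyl anion).
5 of the 7 rings are aromatic. Total: 5.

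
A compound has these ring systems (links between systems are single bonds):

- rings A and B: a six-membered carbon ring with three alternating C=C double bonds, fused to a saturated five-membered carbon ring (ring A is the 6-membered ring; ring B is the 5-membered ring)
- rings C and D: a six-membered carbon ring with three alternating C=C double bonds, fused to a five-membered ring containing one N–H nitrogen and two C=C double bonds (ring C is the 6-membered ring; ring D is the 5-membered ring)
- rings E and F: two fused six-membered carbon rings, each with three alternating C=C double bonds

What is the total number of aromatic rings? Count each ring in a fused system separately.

Ring A has a continuous p-orbital overlap around the ring; 3 ring double bonds give 6 π electrons. Since 6 = 4n+2 (n=1), ring A is aromatic (benzene ring).
Ring B has three sp³ carbons, so it is not fully conjugated — not aromatic (cyclopentane ring).
Rings C and D form a fused bicyclic system (with one N–H) with 9 sp² atoms and 10 π electrons from ring double bonds plus a heteroatom lone pair. 10 = 4(2)+2, so the system is aromatic and both rings count as aromatic (indole).
Rings E and F form a fused bicyclic system with 10 sp² atoms and 10 π electrons from ring double bonds. 10 = 4(2)+2, so the system is aromatic and both rings count as aromatic (naphthalene).
Aromatic: A, C, D, E, F. Total: 5.

5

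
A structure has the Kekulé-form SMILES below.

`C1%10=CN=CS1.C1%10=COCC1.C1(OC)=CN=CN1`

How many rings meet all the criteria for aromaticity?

2

The SMILES encodes a five-membered ring with a sulfur at position 1 and a nitrogen at position 3 (in a C=N bond), with two double bonds; a five-membered ring of four carbons and one oxygen, with one C=C double bond and two sp³ carbons; a five-membered ring with nitrogens at positions 1 and 3 (one bearing H, one in a C=N bond) and two double bonds.
The 5-membered ring with one sulfur and one =N– is planar and fully conjugated; 2 ring double bonds (4 π electrons) plus a heteroatom lone pair (2) give 6 π electrons. 6 = 4(1)+2, so it is aromatic (thiazole).
The 5-membered ring with one oxygen has two sp³ carbons, so it is not fully conjugated — not aromatic (2,3-dihydrofuran).
The 5-membered ring with two nitrogens (one N–H, one =N–) is fully conjugated (every ring atom contributes a p orbital); 2 ring double bonds (4 π electrons) plus a heteroatom lone pair (2) give 6 π electrons. 6 = 4(1)+2, so it is aromatic (imidazole).
2 of the 3 rings are aromatic. Total: 2.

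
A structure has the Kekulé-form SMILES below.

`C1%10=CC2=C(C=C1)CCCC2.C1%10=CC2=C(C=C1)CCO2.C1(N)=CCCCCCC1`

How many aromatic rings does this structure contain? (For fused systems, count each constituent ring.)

2

The SMILES encodes a six-membered carbon ring with three alternating C=C double bonds, fused to a saturated six-membered carbon ring; a six-membered carbon ring with three alternating C=C double bonds, fused to a five-membered ring containing one oxygen and two sp³ carbons; an eight-membered carbon ring with one C=C double bond.
The 6-membered ring is planar and fully conjugated; 3 ring double bonds give 6 π electrons. Since 6 = 4n+2 (n=1), it is aromatic (benzene ring).
The second 6-membered ring has four sp³ carbons, so it is not fully conjugated — not aromatic (cyclohexane ring).
The third 6-membered ring is planar and fully conjugated; 3 ring double bonds give 6 π electrons. That satisfies 4n+2 with n=1, so it is aromatic (benzene ring).
The 5-membered ring with one oxygen has two sp³ carbons, so it is not fully conjugated — not aromatic (oxolane ring).
The 8-membered ring has six sp³ carbons, so it is not fully conjugated — not aromatic (cyclooctene).
2 of the 5 rings are aromatic. Total: 2.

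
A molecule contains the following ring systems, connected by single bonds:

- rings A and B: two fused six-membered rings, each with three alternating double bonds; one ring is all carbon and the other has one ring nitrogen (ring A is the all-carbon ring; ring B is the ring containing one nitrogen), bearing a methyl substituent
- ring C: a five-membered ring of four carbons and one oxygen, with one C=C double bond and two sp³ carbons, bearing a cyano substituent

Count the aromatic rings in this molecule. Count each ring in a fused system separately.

2

Rings A and B form a fused bicyclic system (with one nitrogen) with 10 sp² atoms and 10 π electrons from ring double bonds. 10 = 4(2)+2, so the system is aromatic and both rings count as aromatic (quinoline).
Ring C has two sp³ carbons, so it is not fully conjugated — not aromatic (2,3-dihydrofuran).
Aromatic: A, B. Total: 2.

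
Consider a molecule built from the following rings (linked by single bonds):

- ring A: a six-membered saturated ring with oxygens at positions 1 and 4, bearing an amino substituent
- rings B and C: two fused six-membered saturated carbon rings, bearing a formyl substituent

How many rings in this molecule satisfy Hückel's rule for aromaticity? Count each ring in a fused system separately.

Ring A has only sp³ atoms, so it is not fully conjugated — not aromatic (1,4-dioxane).
Ring B has only sp³ atoms, so it is not fully conjugated — not aromatic (cyclohexane ring).
Ring C has only sp³ atoms, so it is not fully conjugated — not aromatic (cyclohexane ring).
No ring is aromatic. Total: 0.

0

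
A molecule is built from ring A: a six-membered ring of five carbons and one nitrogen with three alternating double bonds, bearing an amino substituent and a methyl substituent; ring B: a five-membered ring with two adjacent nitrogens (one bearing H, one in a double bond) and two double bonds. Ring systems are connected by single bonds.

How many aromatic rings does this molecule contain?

2

Ring A is planar and fully conjugated; 3 ring double bonds give 6 π electrons. 6 = 4(1)+2, so ring A is aromatic (pyridine).
Ring B is fully conjugated (every ring atom contributes a p orbital); 2 ring double bonds (4 π electrons) plus a heteroatom lone pair (2) give 6 π electrons. That satisfies 4n+2 with n=1, so ring B is aromatic (pyrazole).
Aromatic: A, B. Total: 2.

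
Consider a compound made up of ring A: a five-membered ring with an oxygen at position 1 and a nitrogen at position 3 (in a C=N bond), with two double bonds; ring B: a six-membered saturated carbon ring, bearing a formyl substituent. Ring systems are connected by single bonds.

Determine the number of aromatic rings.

1

Ring A is fully conjugated (every ring atom contributes a p orbital); 2 ring double bonds (4 π electrons) plus a heteroatom lone pair (2) give 6 π electrons. That satisfies 4n+2 with n=1, so ring A is aromatic (oxazole).
Ring B has only sp³ atoms, so it is not fully conjugated — not aromatic (cyclohexane).
Aromatic: A. Total: 1.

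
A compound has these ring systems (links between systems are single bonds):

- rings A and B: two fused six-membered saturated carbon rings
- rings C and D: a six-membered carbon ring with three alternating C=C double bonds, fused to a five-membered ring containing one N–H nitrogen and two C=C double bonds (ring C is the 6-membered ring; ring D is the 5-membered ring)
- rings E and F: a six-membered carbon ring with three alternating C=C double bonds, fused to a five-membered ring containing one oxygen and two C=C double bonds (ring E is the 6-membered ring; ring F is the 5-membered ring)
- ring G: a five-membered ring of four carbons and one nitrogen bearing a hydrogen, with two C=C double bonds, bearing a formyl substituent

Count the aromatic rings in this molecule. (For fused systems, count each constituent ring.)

Ring A has only sp³ atoms, so it is not fully conjugated — not aromatic (cyclohexane ring).
Ring B has only sp³ atoms, so it is not fully conjugated — not aromatic (cyclohexane ring).
Rings C and D form a fused bicyclic system (with one N–H) with 9 sp² atoms and 10 π electrons from ring double bonds plus a heteroatom lone pair. 10 = 4(2)+2, so the system is aromatic and both rings count as aromatic (indole).
Rings E and F form a fused bicyclic system (with one oxygen) with 9 sp² atoms and 10 π electrons from ring double bonds plus a heteroatom lone pair. 10 = 4(2)+2, so the system is aromatic and both rings count as aromatic (benzofuran).
Ring G is planar and fully conjugated; 2 ring double bonds (4 π electrons) plus a heteroatom lone pair (2) give 6 π electrons. 6 = 4(1)+2, so ring G is aromatic (pyrrole).
Aromatic: C, D, E, F, G. Total: 5.

5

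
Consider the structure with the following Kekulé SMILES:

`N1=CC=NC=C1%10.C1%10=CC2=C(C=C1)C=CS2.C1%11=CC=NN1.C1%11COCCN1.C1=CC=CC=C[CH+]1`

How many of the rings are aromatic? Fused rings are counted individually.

5

The SMILES encodes a six-membered ring with nitrogens at positions 1 and 4 and three alternating double bonds; a six-membered carbon ring with three alternating C=C double bonds, fused to a five-membered ring containing one sulfur and two C=C double bonds; a five-membered ring with two adjacent nitrogens (one bearing H, one in a double bond) and two double bonds; a six-membered saturated ring with an oxygen and an N–H nitrogen at positions 1 and 4; a seven-membered all-carbon ring bearing a positive charge on one carbon, with three C=C double bonds.
The 6-membered ring with two nitrogens (1,4) is planar and fully conjugated; 3 ring double bonds give 6 π electrons. That satisfies 4n+2 with n=1, so it is aromatic (pyrazine).
The fused 6/5-membered bicyclic (with one sulfur) is a single π system with 9 sp² atoms and 10 π electrons from ring double bonds plus a heteroatom lone pair. 10 = 4(2)+2, so the system is aromatic and both rings count as aromatic (benzothiophene).
The 5-membered ring with two adjacent nitrogens (one N–H, one =N–) is planar and fully conjugated; 2 ring double bonds (4 π electrons) plus a heteroatom lone pair (2) give 6 π electrons. 6 = 4(1)+2, so it is aromatic (pyrazole).
The 6-membered ring with one oxygen and one N–H (1,4) has only sp³ atoms, so it is not fully conjugated — not aromatic (morpholine).
The 7-membered ring is fully conjugated (every ring atom contributes a p orbital); 3 ring double bonds (6 π electrons) plus the carbocation's empty p orbital (0, but keeps the ring conjugated) give 6 π electrons. That satisfies 4n+2 with n=1, so it is aromatic (tropylium cation).
5 of the 6 rings are aromatic. Total: 5.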